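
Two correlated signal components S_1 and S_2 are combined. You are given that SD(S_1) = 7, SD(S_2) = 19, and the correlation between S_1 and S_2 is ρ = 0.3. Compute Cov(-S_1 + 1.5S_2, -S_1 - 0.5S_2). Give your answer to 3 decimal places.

-261.650

Var(S_1) = (7)² = 49;  Var(S_2) = (19)² = 361
Cov(S_1,S_2) = ρ·SD(S_1)·SD(S_2) = 0.3·7·19 = 39.9
Cov(-S_1 + 1.5S_2, -S_1 - 0.5S_2) = (-1)(-1)Var(S_1) + (1.5)(-0.5)Var(S_2) + [(-1)(-0.5) + (1.5)(-1)]Cov(S_1,S_2)
= 1·49 + -0.75·361 + -1·39.9 = -261.65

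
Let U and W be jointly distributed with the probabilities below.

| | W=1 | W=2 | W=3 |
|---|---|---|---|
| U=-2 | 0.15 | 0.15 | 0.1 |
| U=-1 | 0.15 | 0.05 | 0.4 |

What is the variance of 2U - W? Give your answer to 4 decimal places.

1.2000

E[U] = -1.4,  E[W] = 2.2,  E[UW] = -2.95
Var(U) = 2.2 − (-1.4)² = 0.24;  Var(W) = 5.6 − (2.2)² = 0.76
Cov(U,W) = -2.95 − (-1.4)(2.2) = 0.13
Var(2U - W) = (2)²·0.24 + (-1)²·0.76 + 2·(2)·(-1)·0.13 = 1.2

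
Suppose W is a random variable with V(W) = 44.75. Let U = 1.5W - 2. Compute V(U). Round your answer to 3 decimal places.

100.688

V(1.5W - 2) = (1.5)²·V(W) = 2.25·44.75 = 100.6875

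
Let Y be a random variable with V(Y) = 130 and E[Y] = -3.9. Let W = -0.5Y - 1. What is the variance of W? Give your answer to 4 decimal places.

V(-0.5Y - 1) = (-0.5)²·V(Y) = 0.25·130 = 32.5

32.5000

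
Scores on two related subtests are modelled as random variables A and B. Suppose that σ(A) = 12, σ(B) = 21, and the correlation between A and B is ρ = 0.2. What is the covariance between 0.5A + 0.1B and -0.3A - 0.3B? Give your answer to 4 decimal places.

-43.9020

var(A) = (12)² = 144;  var(B) = (21)² = 441
cov(A,B) = ρ·σ(A)·σ(B) = 0.2·12·21 = 50.4
cov(0.5A + 0.1B, -0.3A - 0.3B) = (0.5)(-0.3)var(A) + (0.1)(-0.3)var(B) + [(0.5)(-0.3) + (0.1)(-0.3)]cov(A,B)
= -0.15·144 + -0.03·441 + -0.18·50.4 = -43.902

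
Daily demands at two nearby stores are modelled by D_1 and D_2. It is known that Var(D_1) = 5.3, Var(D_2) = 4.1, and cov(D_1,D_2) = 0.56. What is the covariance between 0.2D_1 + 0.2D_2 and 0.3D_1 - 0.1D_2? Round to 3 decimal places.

cov(0.2D_1 + 0.2D_2, 0.3D_1 - 0.1D_2) = (0.2)(0.3)Var(D_1) + (0.2)(-0.1)Var(D_2) + [(0.2)(-0.1) + (0.2)(0.3)]cov(D_1,D_2)
= 0.06·5.3 + -0.02·4.1 + 0.04·0.56 = 0.2584

0.258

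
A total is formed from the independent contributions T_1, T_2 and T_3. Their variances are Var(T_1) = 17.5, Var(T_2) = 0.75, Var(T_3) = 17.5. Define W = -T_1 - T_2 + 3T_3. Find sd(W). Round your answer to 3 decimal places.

By independence, Var(W) = (-1)²Var(T_1) + (-1)²Var(T_2) + (3)²Var(T_3)
= (-1)²·17.5 + (-1)²·0.75 + (3)²·17.5 = 175.75
sd(W) = √175.75 ≈ 13.257

13.257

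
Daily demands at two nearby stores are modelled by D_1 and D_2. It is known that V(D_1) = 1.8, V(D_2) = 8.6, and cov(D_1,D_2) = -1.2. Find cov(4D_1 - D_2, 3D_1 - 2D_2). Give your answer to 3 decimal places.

cov(4D_1 - D_2, 3D_1 - 2D_2) = (4)(3)V(D_1) + (-1)(-2)V(D_2) + [(4)(-2) + (-1)(3)]cov(D_1,D_2)
= 12·1.8 + 2·8.6 + -11·-1.2 = 52

52.000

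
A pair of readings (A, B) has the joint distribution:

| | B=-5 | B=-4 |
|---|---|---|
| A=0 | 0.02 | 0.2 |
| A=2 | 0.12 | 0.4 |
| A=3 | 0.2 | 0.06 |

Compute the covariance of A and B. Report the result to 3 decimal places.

E[A] = 1.82,  E[B] = -4.34
E[AB] = -8.12
Cov(A,B) = E[AB] − E[A]E[B] = -8.12 − (1.82)(-4.34) = -0.2212

-0.221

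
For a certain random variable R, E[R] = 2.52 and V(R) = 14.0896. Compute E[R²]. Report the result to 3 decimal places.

20.440

E[R²] = V(R) + (E[R])² = 14.0896 + (2.52)² = 20.44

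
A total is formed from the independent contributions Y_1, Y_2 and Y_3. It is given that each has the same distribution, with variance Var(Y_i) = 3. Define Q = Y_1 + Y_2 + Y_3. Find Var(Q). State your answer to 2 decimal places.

By independence, Var(Q) = (1)²Var(Y_1) + (1)²Var(Y_2) + (1)²Var(Y_3)
= (1)²·3 + (1)²·3 + (1)²·3 = 9

9.00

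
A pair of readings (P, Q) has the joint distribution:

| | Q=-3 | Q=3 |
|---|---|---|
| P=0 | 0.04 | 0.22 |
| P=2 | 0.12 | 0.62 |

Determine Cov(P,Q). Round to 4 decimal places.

-0.0192

E[P] = 1.48,  E[Q] = 2.04
E[PQ] = 3
Cov(P,Q) = E[PQ] − E[P]E[Q] = 3 − (1.48)(2.04) = -0.0192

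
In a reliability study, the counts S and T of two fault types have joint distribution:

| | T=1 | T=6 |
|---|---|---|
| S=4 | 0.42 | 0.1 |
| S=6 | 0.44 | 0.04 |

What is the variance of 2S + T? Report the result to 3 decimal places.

5.916

E[S] = 4.96,  E[T] = 1.7,  E[ST] = 8.16
Var(S) = 25.6 − (4.96)² = 0.9984;  Var(T) = 5.9 − (1.7)² = 3.01
Cov(S,T) = 8.16 − (4.96)(1.7) = -0.272
Var(2S + T) = (2)²·0.9984 + (1)²·3.01 + 2·(2)·(1)·-0.272 = 5.9156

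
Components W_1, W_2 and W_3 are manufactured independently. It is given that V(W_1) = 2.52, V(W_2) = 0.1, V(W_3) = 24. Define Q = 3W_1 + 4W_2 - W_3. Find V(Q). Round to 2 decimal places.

By independence, V(Q) = (3)²V(W_1) + (4)²V(W_2) + (-1)²V(W_3)
= (3)²·2.52 + (4)²·0.1 + (-1)²·24 = 48.28

48.28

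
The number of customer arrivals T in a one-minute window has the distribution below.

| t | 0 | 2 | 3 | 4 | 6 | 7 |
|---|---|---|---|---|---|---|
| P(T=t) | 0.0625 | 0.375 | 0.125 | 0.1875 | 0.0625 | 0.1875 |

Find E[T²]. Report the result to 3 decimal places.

17.063

E[T²] = (0)²(0.0625) + (2)²(0.375) + (3)²(0.125) + (4)²(0.1875) + (6)²(0.0625) + (7)²(0.1875) = 17.0625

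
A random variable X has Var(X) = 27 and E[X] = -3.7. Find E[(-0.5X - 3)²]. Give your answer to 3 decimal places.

8.073

E[-0.5X - 3] = -0.5·-3.7 − 3 = -1.15
Var(-0.5X - 3) = (-0.5)²·27 = 6.75
E[(-0.5X - 3)²] = Var((-0.5X - 3)) + (E[(-0.5X - 3)])² = 6.75 + (-1.15)² = 8.0725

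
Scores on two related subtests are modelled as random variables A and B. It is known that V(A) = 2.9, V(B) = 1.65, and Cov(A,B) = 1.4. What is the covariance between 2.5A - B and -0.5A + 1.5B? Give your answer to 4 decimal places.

-0.1500

Cov(2.5A - B, -0.5A + 1.5B) = (2.5)(-0.5)V(A) + (-1)(1.5)V(B) + [(2.5)(1.5) + (-1)(-0.5)]Cov(A,B)
= -1.25·2.9 + -1.5·1.65 + 4.25·1.4 = -0.15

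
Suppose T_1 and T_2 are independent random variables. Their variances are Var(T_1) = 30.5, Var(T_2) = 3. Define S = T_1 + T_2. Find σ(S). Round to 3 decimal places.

5.788

By independence, Var(S) = (1)²Var(T_1) + (1)²Var(T_2)
= (1)²·30.5 + (1)²·3 = 33.5
σ(S) = √33.5 ≈ 5.788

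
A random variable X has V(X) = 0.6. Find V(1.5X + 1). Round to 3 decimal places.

V(1.5X + 1) = (1.5)²·V(X) = 2.25·0.6 = 1.35

1.350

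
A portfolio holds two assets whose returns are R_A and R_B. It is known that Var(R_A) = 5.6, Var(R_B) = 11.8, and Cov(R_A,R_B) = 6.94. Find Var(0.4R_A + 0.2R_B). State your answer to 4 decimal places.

Var(0.4R_A + 0.2R_B) = (0.4)²·Var(R_A) + (0.2)²·Var(R_B) + 2·(0.4)·(0.2)·Cov(R_A,R_B)
= 0.16·5.6 + 0.04·11.8 + 0.16·6.94 = 2.4784

2.4784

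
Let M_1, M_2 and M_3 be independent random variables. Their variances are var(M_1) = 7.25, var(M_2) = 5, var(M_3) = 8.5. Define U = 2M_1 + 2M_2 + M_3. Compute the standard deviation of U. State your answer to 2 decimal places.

7.58

By independence, var(U) = (2)²var(M_1) + (2)²var(M_2) + (1)²var(M_3)
= (2)²·7.25 + (2)²·5 + (1)²·8.5 = 57.5
σ(U) = √57.5 ≈ 7.58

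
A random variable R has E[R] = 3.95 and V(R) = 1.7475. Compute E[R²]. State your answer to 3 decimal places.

17.350

E[R²] = V(R) + (E[R])² = 1.7475 + (3.95)² = 17.35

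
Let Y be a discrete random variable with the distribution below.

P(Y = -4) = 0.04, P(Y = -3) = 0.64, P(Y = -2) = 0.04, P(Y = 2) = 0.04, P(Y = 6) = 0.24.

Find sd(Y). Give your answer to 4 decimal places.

E[Y] = (-4)(0.04) + (-3)(0.64) + (-2)(0.04) + (2)(0.04) + (6)(0.24) = -0.64
E[Y²] = (-4)²(0.04) + (-3)²(0.64) + (-2)²(0.04) + (2)²(0.04) + (6)²(0.24) = 15.36
V(Y) = E[Y²] − (E[Y])² = 15.36 − (-0.64)² = 14.9504
sd(Y) = √14.9504 ≈ 3.8666

3.8666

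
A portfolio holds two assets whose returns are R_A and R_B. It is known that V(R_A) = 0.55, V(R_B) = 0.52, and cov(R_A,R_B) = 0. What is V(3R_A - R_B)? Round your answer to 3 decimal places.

5.470

V(3R_A - R_B) = (3)²·V(R_A) + (-1)²·V(R_B) + 2·(3)·(-1)·cov(R_A,R_B)
= 9·0.55 + 1·0.52 + -6·0 = 5.47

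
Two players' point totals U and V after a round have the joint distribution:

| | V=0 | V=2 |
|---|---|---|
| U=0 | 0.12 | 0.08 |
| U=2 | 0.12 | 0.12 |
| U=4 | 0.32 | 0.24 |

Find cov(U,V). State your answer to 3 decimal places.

0.006

E[U] = 2.72,  E[V] = 0.88
E[UV] = 2.4
cov(U,V) = E[UV] − E[U]E[V] = 2.4 − (2.72)(0.88) = 0.0064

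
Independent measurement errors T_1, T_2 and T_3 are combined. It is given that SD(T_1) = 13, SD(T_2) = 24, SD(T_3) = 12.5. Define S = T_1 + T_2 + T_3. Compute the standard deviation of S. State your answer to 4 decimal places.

30.0208

V(T_1) = 169, V(T_2) = 576, V(T_3) = 156.25
By independence, V(S) = (1)²V(T_1) + (1)²V(T_2) + (1)²V(T_3)
= (1)²·169 + (1)²·576 + (1)²·156.25 = 901.25
SD(S) = √901.25 ≈ 30.0208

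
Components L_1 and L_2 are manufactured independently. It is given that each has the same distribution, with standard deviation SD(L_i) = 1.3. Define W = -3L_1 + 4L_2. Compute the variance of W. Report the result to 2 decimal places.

var(L_i) = (1.3)² = 1.69
By independence, var(W) = (-3)²var(L_1) + (4)²var(L_2)
= (-3)²·1.69 + (4)²·1.69 = 42.25

42.25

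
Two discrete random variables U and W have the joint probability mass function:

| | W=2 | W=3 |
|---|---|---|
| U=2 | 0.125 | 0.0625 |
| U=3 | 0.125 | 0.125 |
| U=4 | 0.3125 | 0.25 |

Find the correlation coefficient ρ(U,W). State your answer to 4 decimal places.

0.0605

E[U] = 3.375,  E[W] = 2.4375
E[UW] = 8.25
cov(U,W) = E[UW] − E[U]E[W] = 8.25 − (3.375)(2.4375) = 0.0234375
V(U) = 0.609375,  V(W) = 0.24609375
ρ = 0.0234375 / √(0.609375·0.24609375) ≈ 0.0605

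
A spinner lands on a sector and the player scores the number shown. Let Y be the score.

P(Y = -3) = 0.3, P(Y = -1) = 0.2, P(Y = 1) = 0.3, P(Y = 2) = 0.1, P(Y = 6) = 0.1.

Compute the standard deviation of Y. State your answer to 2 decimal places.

2.68

E[Y] = (-3)(0.3) + (-1)(0.2) + (1)(0.3) + (2)(0.1) + (6)(0.1) = 0
E[Y²] = (-3)²(0.3) + (-1)²(0.2) + (1)²(0.3) + (2)²(0.1) + (6)²(0.1) = 7.2
V(Y) = E[Y²] − (E[Y])² = 7.2 − (0)² = 7.2
sd(Y) = √7.2 ≈ 2.68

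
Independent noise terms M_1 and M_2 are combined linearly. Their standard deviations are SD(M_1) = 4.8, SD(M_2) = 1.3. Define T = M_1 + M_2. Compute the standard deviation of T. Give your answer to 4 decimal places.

4.9729

var(M_1) = 23.04, var(M_2) = 1.69
By independence, var(T) = (1)²var(M_1) + (1)²var(M_2)
= (1)²·23.04 + (1)²·1.69 = 24.73
SD(T) = √24.73 ≈ 4.9729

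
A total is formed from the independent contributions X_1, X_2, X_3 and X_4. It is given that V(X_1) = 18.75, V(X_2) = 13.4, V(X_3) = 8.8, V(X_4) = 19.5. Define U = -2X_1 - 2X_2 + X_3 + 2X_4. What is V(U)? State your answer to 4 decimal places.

215.4000

By independence, V(U) = (-2)²V(X_1) + (-2)²V(X_2) + (1)²V(X_3) + (2)²V(X_4)
= (-2)²·18.75 + (-2)²·13.4 + (1)²·8.8 + (2)²·19.5 = 215.4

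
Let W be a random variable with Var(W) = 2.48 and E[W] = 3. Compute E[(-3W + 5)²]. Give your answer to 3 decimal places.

38.320

E[-3W + 5] = -3·3 + 5 = -4
Var(-3W + 5) = (-3)²·2.48 = 22.32
E[(-3W + 5)²] = Var((-3W + 5)) + (E[(-3W + 5)])² = 22.32 + (-4)² = 38.32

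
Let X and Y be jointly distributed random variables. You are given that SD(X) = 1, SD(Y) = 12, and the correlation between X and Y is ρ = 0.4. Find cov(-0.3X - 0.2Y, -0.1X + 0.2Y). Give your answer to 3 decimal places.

-5.922

Var(X) = (1)² = 1;  Var(Y) = (12)² = 144
cov(X,Y) = ρ·SD(X)·SD(Y) = 0.4·1·12 = 4.8
cov(-0.3X - 0.2Y, -0.1X + 0.2Y) = (-0.3)(-0.1)Var(X) + (-0.2)(0.2)Var(Y) + [(-0.3)(0.2) + (-0.2)(-0.1)]cov(X,Y)
= 0.03·1 + -0.04·144 + -0.04·4.8 = -5.922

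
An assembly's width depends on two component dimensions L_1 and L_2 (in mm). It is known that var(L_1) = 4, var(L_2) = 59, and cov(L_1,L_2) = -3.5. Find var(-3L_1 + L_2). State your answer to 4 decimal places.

var(-3L_1 + L_2) = (-3)²·var(L_1) + (1)²·var(L_2) + 2·(-3)·(1)·cov(L_1,L_2)
= 9·4 + 1·59 + -6·-3.5 = 116

116.0000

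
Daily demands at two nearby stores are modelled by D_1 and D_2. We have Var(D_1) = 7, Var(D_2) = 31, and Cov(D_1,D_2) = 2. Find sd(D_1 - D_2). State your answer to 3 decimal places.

5.831

Var(D_1 - D_2) = (1)²·Var(D_1) + (-1)²·Var(D_2) + 2·(1)·(-1)·Cov(D_1,D_2)
= 1·7 + 1·31 + -2·2 = 34
sd(D_1 - D_2) = √34 ≈ 5.831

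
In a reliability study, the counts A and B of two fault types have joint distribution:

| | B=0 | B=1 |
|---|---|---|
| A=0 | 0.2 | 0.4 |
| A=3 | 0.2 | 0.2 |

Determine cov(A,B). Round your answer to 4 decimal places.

-0.1200

E[A] = 1.2,  E[B] = 0.6
E[AB] = 0.6
cov(A,B) = E[AB] − E[A]E[B] = 0.6 − (1.2)(0.6) = -0.12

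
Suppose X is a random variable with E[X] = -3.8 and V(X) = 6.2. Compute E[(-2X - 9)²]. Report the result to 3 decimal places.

E[-2X - 9] = -2·-3.8 − 9 = -1.4
V(-2X - 9) = (-2)²·6.2 = 24.8
E[(-2X - 9)²] = V((-2X - 9)) + (E[(-2X - 9)])² = 24.8 + (-1.4)² = 26.76

26.760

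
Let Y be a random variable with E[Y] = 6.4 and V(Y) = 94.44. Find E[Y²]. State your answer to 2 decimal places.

135.40

E[Y²] = V(Y) + (E[Y])² = 94.44 + (6.4)² = 135.4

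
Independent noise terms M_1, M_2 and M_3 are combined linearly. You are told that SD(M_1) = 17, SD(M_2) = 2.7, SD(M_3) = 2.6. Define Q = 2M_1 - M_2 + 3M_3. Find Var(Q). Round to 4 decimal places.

Var(M_1) = 289, Var(M_2) = 7.29, Var(M_3) = 6.76
By independence, Var(Q) = (2)²Var(M_1) + (-1)²Var(M_2) + (3)²Var(M_3)
= (2)²·289 + (-1)²·7.29 + (3)²·6.76 = 1224.13

1224.1300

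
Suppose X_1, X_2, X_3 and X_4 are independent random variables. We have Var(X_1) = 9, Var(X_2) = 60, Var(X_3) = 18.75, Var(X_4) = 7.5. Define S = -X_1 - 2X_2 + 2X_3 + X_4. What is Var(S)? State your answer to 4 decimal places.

By independence, Var(S) = (-1)²Var(X_1) + (-2)²Var(X_2) + (2)²Var(X_3) + (1)²Var(X_4)
= (-1)²·9 + (-2)²·60 + (2)²·18.75 + (1)²·7.5 = 331.5

331.5000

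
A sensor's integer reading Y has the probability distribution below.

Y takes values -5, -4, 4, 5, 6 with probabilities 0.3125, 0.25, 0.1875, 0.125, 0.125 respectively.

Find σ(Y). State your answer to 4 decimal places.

E[Y] = (-5)(0.3125) + (-4)(0.25) + (4)(0.1875) + (5)(0.125) + (6)(0.125) = -0.4375
E[Y²] = (-5)²(0.3125) + (-4)²(0.25) + (4)²(0.1875) + (5)²(0.125) + (6)²(0.125) = 22.4375
Var(Y) = E[Y²] − (E[Y])² = 22.4375 − (-0.4375)² = 22.24609375
σ(Y) = √22.24609375 ≈ 4.7166

4.7166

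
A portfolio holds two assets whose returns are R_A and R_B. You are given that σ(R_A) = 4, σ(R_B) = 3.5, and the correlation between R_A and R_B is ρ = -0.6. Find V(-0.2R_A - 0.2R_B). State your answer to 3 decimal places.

0.458

V(R_A) = (4)² = 16;  V(R_B) = (3.5)² = 12.25
cov(R_A,R_B) = ρ·σ(R_A)·σ(R_B) = -0.6·4·3.5 = -8.4
V(-0.2R_A - 0.2R_B) = (-0.2)²·V(R_A) + (-0.2)²·V(R_B) + 2·(-0.2)·(-0.2)·cov(R_A,R_B)
= 0.04·16 + 0.04·12.25 + 0.08·-8.4 = 0.458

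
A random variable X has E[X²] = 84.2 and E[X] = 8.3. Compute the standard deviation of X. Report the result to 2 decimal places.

V(X) = 84.2 − (8.3)² = 15.31
σ(X) = √15.31 ≈ 3.91

3.91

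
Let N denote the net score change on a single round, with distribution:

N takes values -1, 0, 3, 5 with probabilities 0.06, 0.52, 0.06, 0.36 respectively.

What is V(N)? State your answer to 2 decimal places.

5.91

E[N] = (-1)(0.06) + (0)(0.52) + (3)(0.06) + (5)(0.36) = 1.92
E[N²] = (-1)²(0.06) + (0)²(0.52) + (3)²(0.06) + (5)²(0.36) = 9.6
V(N) = E[N²] − (E[N])² = 9.6 − (1.92)² = 5.9136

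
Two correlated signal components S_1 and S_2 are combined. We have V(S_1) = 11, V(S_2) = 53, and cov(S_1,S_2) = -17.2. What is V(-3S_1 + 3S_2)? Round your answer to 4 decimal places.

V(-3S_1 + 3S_2) = (-3)²·V(S_1) + (3)²·V(S_2) + 2·(-3)·(3)·cov(S_1,S_2)
= 9·11 + 9·53 + -18·-17.2 = 885.6

885.6000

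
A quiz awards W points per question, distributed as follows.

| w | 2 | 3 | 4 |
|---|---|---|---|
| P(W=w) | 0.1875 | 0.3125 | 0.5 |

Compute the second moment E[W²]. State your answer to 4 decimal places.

E[W²] = (2)²(0.1875) + (3)²(0.3125) + (4)²(0.5) = 11.5625

11.5625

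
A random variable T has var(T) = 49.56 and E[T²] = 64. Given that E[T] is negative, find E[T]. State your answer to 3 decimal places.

(E[T])² = E[T²] − var(T) = 64 − 49.56 = 14.44
E[T] = −√14.44 = -3.8

-3.800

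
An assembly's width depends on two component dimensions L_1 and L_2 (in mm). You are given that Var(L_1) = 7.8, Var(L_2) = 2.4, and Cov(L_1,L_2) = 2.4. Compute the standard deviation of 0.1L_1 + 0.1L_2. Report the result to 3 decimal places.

0.387

Var(0.1L_1 + 0.1L_2) = (0.1)²·Var(L_1) + (0.1)²·Var(L_2) + 2·(0.1)·(0.1)·Cov(L_1,L_2)
= 0.01·7.8 + 0.01·2.4 + 0.02·2.4 = 0.15
sd(0.1L_1 + 0.1L_2) = √0.15 ≈ 0.387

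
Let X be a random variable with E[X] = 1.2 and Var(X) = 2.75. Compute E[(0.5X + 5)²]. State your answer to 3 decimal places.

E[0.5X + 5] = 0.5·1.2 + 5 = 5.6
Var(0.5X + 5) = (0.5)²·2.75 = 0.6875
E[(0.5X + 5)²] = Var((0.5X + 5)) + (E[(0.5X + 5)])² = 0.6875 + (5.6)² = 32.0475

32.048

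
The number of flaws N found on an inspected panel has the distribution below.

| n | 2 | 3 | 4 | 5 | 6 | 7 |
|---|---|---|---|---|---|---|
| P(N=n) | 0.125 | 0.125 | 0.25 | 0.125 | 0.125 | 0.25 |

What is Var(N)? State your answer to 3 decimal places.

2.938

E[N] = (2)(0.125) + (3)(0.125) + (4)(0.25) + (5)(0.125) + (6)(0.125) + (7)(0.25) = 4.75
E[N²] = (2)²(0.125) + (3)²(0.125) + (4)²(0.25) + (5)²(0.125) + (6)²(0.125) + (7)²(0.25) = 25.5
Var(N) = E[N²] − (E[N])² = 25.5 − (4.75)² = 2.9375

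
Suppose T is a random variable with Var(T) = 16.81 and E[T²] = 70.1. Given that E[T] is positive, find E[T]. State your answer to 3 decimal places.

7.300

(E[T])² = E[T²] − Var(T) = 70.1 − 16.81 = 53.29
E[T] = √53.29 = 7.3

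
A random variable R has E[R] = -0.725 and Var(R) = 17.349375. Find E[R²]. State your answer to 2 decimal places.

E[R²] = Var(R) + (E[R])² = 17.349375 + (-0.725)² = 17.875

17.88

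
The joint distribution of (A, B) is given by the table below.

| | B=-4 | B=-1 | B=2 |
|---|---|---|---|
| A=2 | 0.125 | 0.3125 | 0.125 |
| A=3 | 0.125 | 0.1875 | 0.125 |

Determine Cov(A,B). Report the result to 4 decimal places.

0.0000

E[A] = 2.4375,  E[B] = -1
E[AB] = -2.4375
Cov(A,B) = E[AB] − E[A]E[B] = -2.4375 − (2.4375)(-1) = 0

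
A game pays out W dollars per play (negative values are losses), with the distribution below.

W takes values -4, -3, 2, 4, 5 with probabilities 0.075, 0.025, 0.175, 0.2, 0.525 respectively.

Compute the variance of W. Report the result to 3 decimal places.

E[W] = (-4)(0.075) + (-3)(0.025) + (2)(0.175) + (4)(0.2) + (5)(0.525) = 3.4
E[W²] = (-4)²(0.075) + (-3)²(0.025) + (2)²(0.175) + (4)²(0.2) + (5)²(0.525) = 18.45
Var(W) = E[W²] − (E[W])² = 18.45 − (3.4)² = 6.89

6.890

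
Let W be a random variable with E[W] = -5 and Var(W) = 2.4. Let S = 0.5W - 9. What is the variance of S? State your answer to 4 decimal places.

Var(0.5W - 9) = (0.5)²·Var(W) = 0.25·2.4 = 0.6

0.6000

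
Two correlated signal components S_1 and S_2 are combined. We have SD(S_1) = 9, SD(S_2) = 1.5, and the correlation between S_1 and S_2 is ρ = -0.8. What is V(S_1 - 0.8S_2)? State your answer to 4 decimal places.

V(S_1) = (9)² = 81;  V(S_2) = (1.5)² = 2.25
cov(S_1,S_2) = ρ·SD(S_1)·SD(S_2) = -0.8·9·1.5 = -10.8
V(S_1 - 0.8S_2) = (1)²·V(S_1) + (-0.8)²·V(S_2) + 2·(1)·(-0.8)·cov(S_1,S_2)
= 1·81 + 0.64·2.25 + -1.6·-10.8 = 99.72

99.7200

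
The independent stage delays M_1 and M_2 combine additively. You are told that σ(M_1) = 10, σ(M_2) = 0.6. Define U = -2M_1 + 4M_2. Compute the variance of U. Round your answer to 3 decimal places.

405.760

var(M_1) = 100, var(M_2) = 0.36
By independence, var(U) = (-2)²var(M_1) + (4)²var(M_2)
= (-2)²·100 + (4)²·0.36 = 405.76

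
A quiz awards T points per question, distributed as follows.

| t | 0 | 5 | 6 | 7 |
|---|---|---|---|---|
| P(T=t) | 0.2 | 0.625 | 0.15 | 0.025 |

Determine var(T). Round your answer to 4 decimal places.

E[T] = (0)(0.2) + (5)(0.625) + (6)(0.15) + (7)(0.025) = 4.2
E[T²] = (0)²(0.2) + (5)²(0.625) + (6)²(0.15) + (7)²(0.025) = 22.25
var(T) = E[T²] − (E[T])² = 22.25 − (4.2)² = 4.61

4.6100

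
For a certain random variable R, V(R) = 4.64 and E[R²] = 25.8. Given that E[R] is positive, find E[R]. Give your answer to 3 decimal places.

4.600

(E[R])² = E[R²] − V(R) = 25.8 − 4.64 = 21.16
E[R] = √21.16 = 4.6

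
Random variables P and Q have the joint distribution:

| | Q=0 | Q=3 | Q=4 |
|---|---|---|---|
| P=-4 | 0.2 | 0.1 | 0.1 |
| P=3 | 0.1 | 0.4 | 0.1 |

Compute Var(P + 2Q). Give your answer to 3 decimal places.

27.560

E[P] = 0.2,  E[Q] = 2.3,  E[PQ] = 2
Var(P) = 11.8 − (0.2)² = 11.76;  Var(Q) = 7.7 − (2.3)² = 2.41
Cov(P,Q) = 2 − (0.2)(2.3) = 1.54
Var(P + 2Q) = (1)²·11.76 + (2)²·2.41 + 2·(1)·(2)·1.54 = 27.56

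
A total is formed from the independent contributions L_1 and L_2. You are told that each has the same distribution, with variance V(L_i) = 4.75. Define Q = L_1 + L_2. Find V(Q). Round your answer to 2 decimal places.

By independence, V(Q) = (1)²V(L_1) + (1)²V(L_2)
= (1)²·4.75 + (1)²·4.75 = 9.5

9.50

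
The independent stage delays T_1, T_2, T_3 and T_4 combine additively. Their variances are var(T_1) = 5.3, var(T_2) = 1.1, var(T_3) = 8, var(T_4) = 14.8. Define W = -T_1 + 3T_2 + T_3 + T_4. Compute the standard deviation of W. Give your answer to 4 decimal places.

6.1644

By independence, var(W) = (-1)²var(T_1) + (3)²var(T_2) + (1)²var(T_3) + (1)²var(T_4)
= (-1)²·5.3 + (3)²·1.1 + (1)²·8 + (1)²·14.8 = 38
SD(W) = √38 ≈ 6.1644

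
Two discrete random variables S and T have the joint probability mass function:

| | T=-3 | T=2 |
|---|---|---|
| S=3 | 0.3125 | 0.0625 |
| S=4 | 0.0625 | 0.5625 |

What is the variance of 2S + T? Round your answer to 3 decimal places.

10.234

E[S] = 3.625,  E[T] = 0.125,  E[ST] = 1.3125
V(S) = 13.375 − (3.625)² = 0.234375;  V(T) = 5.875 − (0.125)² = 5.859375
cov(S,T) = 1.3125 − (3.625)(0.125) = 0.859375
V(2S + T) = (2)²·0.234375 + (1)²·5.859375 + 2·(2)·(1)·0.859375 = 10.234375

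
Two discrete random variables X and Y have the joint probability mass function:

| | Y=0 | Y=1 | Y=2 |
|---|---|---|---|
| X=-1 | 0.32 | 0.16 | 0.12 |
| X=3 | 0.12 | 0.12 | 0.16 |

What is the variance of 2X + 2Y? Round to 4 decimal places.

E[X] = 0.6,  E[Y] = 0.84,  E[XY] = 0.92
Var(X) = 4.2 − (0.6)² = 3.84;  Var(Y) = 1.4 − (0.84)² = 0.6944
cov(X,Y) = 0.92 − (0.6)(0.84) = 0.416
Var(2X + 2Y) = (2)²·3.84 + (2)²·0.6944 + 2·(2)·(2)·0.416 = 21.4656

21.4656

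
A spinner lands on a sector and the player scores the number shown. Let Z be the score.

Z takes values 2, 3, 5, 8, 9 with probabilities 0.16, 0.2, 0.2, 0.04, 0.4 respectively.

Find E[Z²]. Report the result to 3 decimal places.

E[Z²] = (2)²(0.16) + (3)²(0.2) + (5)²(0.2) + (8)²(0.04) + (9)²(0.4) = 42.4

42.400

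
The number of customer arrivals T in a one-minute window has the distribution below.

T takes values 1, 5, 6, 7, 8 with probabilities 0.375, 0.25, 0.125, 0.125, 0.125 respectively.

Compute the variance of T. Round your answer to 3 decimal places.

7.188

E[T] = (1)(0.375) + (5)(0.25) + (6)(0.125) + (7)(0.125) + (8)(0.125) = 4.25
E[T²] = (1)²(0.375) + (5)²(0.25) + (6)²(0.125) + (7)²(0.125) + (8)²(0.125) = 25.25
var(T) = E[T²] − (E[T])² = 25.25 − (4.25)² = 7.1875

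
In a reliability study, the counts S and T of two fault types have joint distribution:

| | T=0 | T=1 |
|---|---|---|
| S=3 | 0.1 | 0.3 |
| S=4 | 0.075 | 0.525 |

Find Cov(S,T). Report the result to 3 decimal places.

E[S] = 3.6,  E[T] = 0.825
E[ST] = 3
Cov(S,T) = E[ST] − E[S]E[T] = 3 − (3.6)(0.825) = 0.03

0.030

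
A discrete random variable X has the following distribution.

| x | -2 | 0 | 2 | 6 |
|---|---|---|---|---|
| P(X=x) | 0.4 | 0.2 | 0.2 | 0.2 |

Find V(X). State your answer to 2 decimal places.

E[X] = (-2)(0.4) + (0)(0.2) + (2)(0.2) + (6)(0.2) = 0.8
E[X²] = (-2)²(0.4) + (0)²(0.2) + (2)²(0.2) + (6)²(0.2) = 9.6
V(X) = E[X²] − (E[X])² = 9.6 − (0.8)² = 8.96

8.96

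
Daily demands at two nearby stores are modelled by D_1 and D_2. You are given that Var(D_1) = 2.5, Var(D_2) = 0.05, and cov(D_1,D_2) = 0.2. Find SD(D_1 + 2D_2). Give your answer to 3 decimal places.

Var(D_1 + 2D_2) = (1)²·Var(D_1) + (2)²·Var(D_2) + 2·(1)·(2)·cov(D_1,D_2)
= 1·2.5 + 4·0.05 + 4·0.2 = 3.5
SD(D_1 + 2D_2) = √3.5 ≈ 1.871

1.871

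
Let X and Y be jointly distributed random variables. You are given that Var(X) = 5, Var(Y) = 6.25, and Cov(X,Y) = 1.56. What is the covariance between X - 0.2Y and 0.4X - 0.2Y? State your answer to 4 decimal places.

1.8132

Cov(X - 0.2Y, 0.4X - 0.2Y) = (1)(0.4)Var(X) + (-0.2)(-0.2)Var(Y) + [(1)(-0.2) + (-0.2)(0.4)]Cov(X,Y)
= 0.4·5 + 0.04·6.25 + -0.28·1.56 = 1.8132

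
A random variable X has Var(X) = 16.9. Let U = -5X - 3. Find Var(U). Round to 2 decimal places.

422.50

Var(-5X - 3) = (-5)²·Var(X) = 25·16.9 = 422.5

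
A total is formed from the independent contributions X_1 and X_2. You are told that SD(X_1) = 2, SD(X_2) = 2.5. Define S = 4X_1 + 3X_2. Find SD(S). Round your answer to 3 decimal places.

var(X_1) = 4, var(X_2) = 6.25
By independence, var(S) = (4)²var(X_1) + (3)²var(X_2)
= (4)²·4 + (3)²·6.25 = 120.25
SD(S) = √120.25 ≈ 10.966

10.966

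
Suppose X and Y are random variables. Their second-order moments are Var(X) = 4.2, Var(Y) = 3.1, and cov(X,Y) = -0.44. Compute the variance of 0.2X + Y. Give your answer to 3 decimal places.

Var(0.2X + Y) = (0.2)²·Var(X) + (1)²·Var(Y) + 2·(0.2)·(1)·cov(X,Y)
= 0.04·4.2 + 1·3.1 + 0.4·-0.44 = 3.092

3.092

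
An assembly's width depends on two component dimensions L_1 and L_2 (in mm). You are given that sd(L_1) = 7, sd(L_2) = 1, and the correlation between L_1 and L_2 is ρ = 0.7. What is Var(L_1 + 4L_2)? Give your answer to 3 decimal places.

Var(L_1) = (7)² = 49;  Var(L_2) = (1)² = 1
Cov(L_1,L_2) = ρ·sd(L_1)·sd(L_2) = 0.7·7·1 = 4.9
Var(L_1 + 4L_2) = (1)²·Var(L_1) + (4)²·Var(L_2) + 2·(1)·(4)·Cov(L_1,L_2)
= 1·49 + 16·1 + 8·4.9 = 104.2

104.200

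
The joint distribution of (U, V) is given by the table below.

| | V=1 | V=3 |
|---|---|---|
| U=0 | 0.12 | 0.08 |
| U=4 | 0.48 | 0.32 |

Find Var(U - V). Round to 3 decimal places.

E[U] = 3.2,  E[V] = 1.8,  E[UV] = 5.76
Var(U) = 12.8 − (3.2)² = 2.56;  Var(V) = 4.2 − (1.8)² = 0.96
Cov(U,V) = 5.76 − (3.2)(1.8) = 0
Var(U - V) = (1)²·2.56 + (-1)²·0.96 + 2·(1)·(-1)·0 = 3.52

3.520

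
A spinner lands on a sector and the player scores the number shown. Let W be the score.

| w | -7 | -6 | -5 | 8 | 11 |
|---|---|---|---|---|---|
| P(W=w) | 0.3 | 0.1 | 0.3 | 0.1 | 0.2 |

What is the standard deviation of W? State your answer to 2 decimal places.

E[W] = (-7)(0.3) + (-6)(0.1) + (-5)(0.3) + (8)(0.1) + (11)(0.2) = -1.2
E[W²] = (-7)²(0.3) + (-6)²(0.1) + (-5)²(0.3) + (8)²(0.1) + (11)²(0.2) = 56.4
V(W) = E[W²] − (E[W])² = 56.4 − (-1.2)² = 54.96
sd(W) = √54.96 ≈ 7.41

7.41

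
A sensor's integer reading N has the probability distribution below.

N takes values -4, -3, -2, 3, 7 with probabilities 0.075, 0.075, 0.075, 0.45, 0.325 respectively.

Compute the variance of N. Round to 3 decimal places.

13.448

E[N] = (-4)(0.075) + (-3)(0.075) + (-2)(0.075) + (3)(0.45) + (7)(0.325) = 2.95
E[N²] = (-4)²(0.075) + (-3)²(0.075) + (-2)²(0.075) + (3)²(0.45) + (7)²(0.325) = 22.15
Var(N) = E[N²] − (E[N])² = 22.15 − (2.95)² = 13.4475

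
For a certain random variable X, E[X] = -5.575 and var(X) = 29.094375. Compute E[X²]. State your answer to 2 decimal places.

E[X²] = var(X) + (E[X])² = 29.094375 + (-5.575)² = 60.175

60.18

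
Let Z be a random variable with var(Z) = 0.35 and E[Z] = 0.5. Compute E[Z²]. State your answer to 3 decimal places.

E[Z²] = var(Z) + (E[Z])² = 0.35 + (0.5)² = 0.6

0.600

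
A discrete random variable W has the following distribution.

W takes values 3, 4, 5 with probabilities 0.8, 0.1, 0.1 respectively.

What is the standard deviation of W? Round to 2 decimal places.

0.64

E[W] = (3)(0.8) + (4)(0.1) + (5)(0.1) = 3.3
E[W²] = (3)²(0.8) + (4)²(0.1) + (5)²(0.1) = 11.3
V(W) = E[W²] − (E[W])² = 11.3 − (3.3)² = 0.41
σ(W) = √0.41 ≈ 0.64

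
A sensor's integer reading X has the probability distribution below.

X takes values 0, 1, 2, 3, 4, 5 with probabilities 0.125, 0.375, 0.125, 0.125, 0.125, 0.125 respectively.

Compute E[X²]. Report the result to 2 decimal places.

E[X²] = (0)²(0.125) + (1)²(0.375) + (2)²(0.125) + (3)²(0.125) + (4)²(0.125) + (5)²(0.125) = 7.125

7.13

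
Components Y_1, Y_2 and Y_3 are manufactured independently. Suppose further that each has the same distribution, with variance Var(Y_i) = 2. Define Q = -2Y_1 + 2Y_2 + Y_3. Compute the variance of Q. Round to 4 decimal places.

By independence, Var(Q) = (-2)²Var(Y_1) + (2)²Var(Y_2) + (1)²Var(Y_3)
= (-2)²·2 + (2)²·2 + (1)²·2 = 18

18.0000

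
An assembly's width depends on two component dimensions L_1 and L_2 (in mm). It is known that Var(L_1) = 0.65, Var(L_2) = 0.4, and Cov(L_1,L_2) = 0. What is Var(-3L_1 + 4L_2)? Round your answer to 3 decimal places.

Var(-3L_1 + 4L_2) = (-3)²·Var(L_1) + (4)²·Var(L_2) + 2·(-3)·(4)·Cov(L_1,L_2)
= 9·0.65 + 16·0.4 + -24·0 = 12.25

12.250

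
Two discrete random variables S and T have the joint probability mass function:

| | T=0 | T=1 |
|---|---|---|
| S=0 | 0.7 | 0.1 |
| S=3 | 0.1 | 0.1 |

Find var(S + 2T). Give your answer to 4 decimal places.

E[S] = 0.6,  E[T] = 0.2,  E[ST] = 0.3
var(S) = 1.8 − (0.6)² = 1.44;  var(T) = 0.2 − (0.2)² = 0.16
Cov(S,T) = 0.3 − (0.6)(0.2) = 0.18
var(S + 2T) = (1)²·1.44 + (2)²·0.16 + 2·(1)·(2)·0.18 = 2.8

2.8000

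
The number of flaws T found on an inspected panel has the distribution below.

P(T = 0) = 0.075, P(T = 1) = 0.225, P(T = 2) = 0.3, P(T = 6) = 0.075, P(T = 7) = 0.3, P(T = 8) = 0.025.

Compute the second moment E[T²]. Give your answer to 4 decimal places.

20.4250

E[T²] = (0)²(0.075) + (1)²(0.225) + (2)²(0.3) + (6)²(0.075) + (7)²(0.3) + (8)²(0.025) = 20.425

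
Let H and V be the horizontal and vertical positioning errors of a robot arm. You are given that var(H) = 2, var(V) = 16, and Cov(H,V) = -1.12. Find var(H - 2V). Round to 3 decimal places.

var(H - 2V) = (1)²·var(H) + (-2)²·var(V) + 2·(1)·(-2)·Cov(H,V)
= 1·2 + 4·16 + -4·-1.12 = 70.48

70.480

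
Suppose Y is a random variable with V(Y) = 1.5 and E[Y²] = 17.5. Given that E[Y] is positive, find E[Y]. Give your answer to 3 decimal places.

(E[Y])² = E[Y²] − V(Y) = 17.5 − 1.5 = 16
E[Y] = √16 = 4

4.000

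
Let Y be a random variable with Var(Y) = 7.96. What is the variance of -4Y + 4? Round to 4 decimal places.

127.3600

Var(-4Y + 4) = (-4)²·Var(Y) = 16·7.96 = 127.36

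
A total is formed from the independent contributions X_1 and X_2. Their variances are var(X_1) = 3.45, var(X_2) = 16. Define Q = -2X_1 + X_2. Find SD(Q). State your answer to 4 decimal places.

By independence, var(Q) = (-2)²var(X_1) + (1)²var(X_2)
= (-2)²·3.45 + (1)²·16 = 29.8
SD(Q) = √29.8 ≈ 5.4589

5.4589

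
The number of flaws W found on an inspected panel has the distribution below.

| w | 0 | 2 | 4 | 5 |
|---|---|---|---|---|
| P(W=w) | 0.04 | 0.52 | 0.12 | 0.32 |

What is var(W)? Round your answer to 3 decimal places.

E[W] = (0)(0.04) + (2)(0.52) + (4)(0.12) + (5)(0.32) = 3.12
E[W²] = (0)²(0.04) + (2)²(0.52) + (4)²(0.12) + (5)²(0.32) = 12
var(W) = E[W²] − (E[W])² = 12 − (3.12)² = 2.2656

2.266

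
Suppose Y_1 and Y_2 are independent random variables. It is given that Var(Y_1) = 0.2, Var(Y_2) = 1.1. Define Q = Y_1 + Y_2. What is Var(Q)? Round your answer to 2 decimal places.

By independence, Var(Q) = (1)²Var(Y_1) + (1)²Var(Y_2)
= (1)²·0.2 + (1)²·1.1 = 1.3

1.30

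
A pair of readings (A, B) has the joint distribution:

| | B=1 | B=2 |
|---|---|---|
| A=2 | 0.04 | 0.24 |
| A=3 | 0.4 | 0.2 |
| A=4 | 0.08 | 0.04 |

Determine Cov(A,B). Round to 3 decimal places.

-0.123

E[A] = 2.84,  E[B] = 1.48
E[AB] = 4.08
Cov(A,B) = E[AB] − E[A]E[B] = 4.08 − (2.84)(1.48) = -0.1232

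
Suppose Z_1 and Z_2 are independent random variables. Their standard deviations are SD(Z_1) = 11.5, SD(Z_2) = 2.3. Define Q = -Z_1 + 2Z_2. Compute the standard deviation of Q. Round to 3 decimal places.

V(Z_1) = 132.25, V(Z_2) = 5.29
By independence, V(Q) = (-1)²V(Z_1) + (2)²V(Z_2)
= (-1)²·132.25 + (2)²·5.29 = 153.41
SD(Q) = √153.41 ≈ 12.386

12.386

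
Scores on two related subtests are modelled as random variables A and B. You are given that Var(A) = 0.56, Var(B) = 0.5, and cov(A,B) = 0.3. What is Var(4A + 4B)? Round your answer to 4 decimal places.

26.5600

Var(4A + 4B) = (4)²·Var(A) + (4)²·Var(B) + 2·(4)·(4)·cov(A,B)
= 16·0.56 + 16·0.5 + 32·0.3 = 26.56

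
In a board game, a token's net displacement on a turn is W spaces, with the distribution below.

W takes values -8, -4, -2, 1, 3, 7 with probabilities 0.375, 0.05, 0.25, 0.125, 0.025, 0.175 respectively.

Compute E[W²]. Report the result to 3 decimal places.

E[W²] = (-8)²(0.375) + (-4)²(0.05) + (-2)²(0.25) + (1)²(0.125) + (3)²(0.025) + (7)²(0.175) = 34.725

34.725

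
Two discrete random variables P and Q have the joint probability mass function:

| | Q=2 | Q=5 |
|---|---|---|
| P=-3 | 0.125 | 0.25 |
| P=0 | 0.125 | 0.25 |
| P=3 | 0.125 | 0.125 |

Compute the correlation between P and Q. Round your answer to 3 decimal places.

E[P] = -0.375,  E[Q] = 3.875
E[PQ] = -1.875
cov(P,Q) = E[PQ] − E[P]E[Q] = -1.875 − (-0.375)(3.875) = -0.421875
Var(P) = 5.484375,  Var(Q) = 2.109375
ρ = -0.421875 / √(5.484375·2.109375) ≈ -0.124

-0.124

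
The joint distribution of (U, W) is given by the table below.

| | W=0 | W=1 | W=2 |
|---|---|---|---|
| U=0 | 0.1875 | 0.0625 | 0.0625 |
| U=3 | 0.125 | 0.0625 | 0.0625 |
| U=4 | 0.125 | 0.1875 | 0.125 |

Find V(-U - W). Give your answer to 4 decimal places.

E[U] = 2.5,  E[W] = 0.8125,  E[UW] = 2.3125
V(U) = 9.25 − (2.5)² = 3;  V(W) = 1.3125 − (0.8125)² = 0.65234375
Cov(U,W) = 2.3125 − (2.5)(0.8125) = 0.28125
V(-U - W) = (-1)²·3 + (-1)²·0.65234375 + 2·(-1)·(-1)·0.28125 = 4.21484375

4.2148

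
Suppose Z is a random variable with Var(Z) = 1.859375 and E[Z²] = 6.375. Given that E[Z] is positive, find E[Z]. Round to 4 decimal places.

(E[Z])² = E[Z²] − Var(Z) = 6.375 − 1.859375 = 4.515625
E[Z] = √4.515625 = 2.125

2.1250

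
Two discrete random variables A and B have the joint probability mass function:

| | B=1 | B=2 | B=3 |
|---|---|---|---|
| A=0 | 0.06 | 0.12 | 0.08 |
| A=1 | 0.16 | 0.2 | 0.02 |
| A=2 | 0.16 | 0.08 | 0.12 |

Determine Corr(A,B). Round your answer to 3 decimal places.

E[A] = 1.1,  E[B] = 1.84
E[AB] = 1.98
Cov(A,B) = E[AB] − E[A]E[B] = 1.98 − (1.1)(1.84) = -0.044
Var(A) = 0.61,  Var(B) = 0.5744
ρ = -0.044 / √(0.61·0.5744) ≈ -0.074

-0.074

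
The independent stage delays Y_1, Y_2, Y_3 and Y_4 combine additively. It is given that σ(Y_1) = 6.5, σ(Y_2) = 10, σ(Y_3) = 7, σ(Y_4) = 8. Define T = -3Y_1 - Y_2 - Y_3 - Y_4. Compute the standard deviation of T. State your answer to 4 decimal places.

24.3567

Var(Y_1) = 42.25, Var(Y_2) = 100, Var(Y_3) = 49, Var(Y_4) = 64
By independence, Var(T) = (-3)²Var(Y_1) + (-1)²Var(Y_2) + (-1)²Var(Y_3) + (-1)²Var(Y_4)
= (-3)²·42.25 + (-1)²·100 + (-1)²·49 + (-1)²·64 = 593.25
σ(T) = √593.25 ≈ 24.3567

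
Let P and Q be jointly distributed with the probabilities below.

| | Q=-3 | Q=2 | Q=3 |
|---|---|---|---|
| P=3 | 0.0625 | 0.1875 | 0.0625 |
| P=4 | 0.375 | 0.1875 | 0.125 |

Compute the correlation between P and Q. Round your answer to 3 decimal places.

-0.303

E[P] = 3.6875,  E[Q] = 0
E[PQ] = -0.375
Cov(P,Q) = E[PQ] − E[P]E[Q] = -0.375 − (3.6875)(0) = -0.375
var(P) = 0.21484375,  var(Q) = 7.125
ρ = -0.375 / √(0.21484375·7.125) ≈ -0.303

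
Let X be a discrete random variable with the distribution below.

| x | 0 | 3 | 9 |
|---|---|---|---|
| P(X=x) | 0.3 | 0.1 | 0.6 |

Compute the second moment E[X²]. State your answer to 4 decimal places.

49.5000

E[X²] = (0)²(0.3) + (3)²(0.1) + (9)²(0.6) = 49.5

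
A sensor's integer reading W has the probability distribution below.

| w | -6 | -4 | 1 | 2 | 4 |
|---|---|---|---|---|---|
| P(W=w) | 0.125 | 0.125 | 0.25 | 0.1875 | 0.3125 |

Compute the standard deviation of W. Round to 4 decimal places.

3.4799

E[W] = (-6)(0.125) + (-4)(0.125) + (1)(0.25) + (2)(0.1875) + (4)(0.3125) = 0.625
E[W²] = (-6)²(0.125) + (-4)²(0.125) + (1)²(0.25) + (2)²(0.1875) + (4)²(0.3125) = 12.5
Var(W) = E[W²] − (E[W])² = 12.5 − (0.625)² = 12.109375
σ(W) = √12.109375 ≈ 3.4799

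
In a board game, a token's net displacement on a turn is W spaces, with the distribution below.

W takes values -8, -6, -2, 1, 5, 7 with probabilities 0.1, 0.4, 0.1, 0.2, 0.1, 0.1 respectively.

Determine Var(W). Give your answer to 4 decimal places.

E[W] = (-8)(0.1) + (-6)(0.4) + (-2)(0.1) + (1)(0.2) + (5)(0.1) + (7)(0.1) = -2
E[W²] = (-8)²(0.1) + (-6)²(0.4) + (-2)²(0.1) + (1)²(0.2) + (5)²(0.1) + (7)²(0.1) = 28.8
Var(W) = E[W²] − (E[W])² = 28.8 − (-2)² = 24.8

24.8000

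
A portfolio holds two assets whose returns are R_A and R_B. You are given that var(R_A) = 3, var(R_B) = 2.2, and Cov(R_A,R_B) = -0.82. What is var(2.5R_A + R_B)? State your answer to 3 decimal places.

16.850

var(2.5R_A + R_B) = (2.5)²·var(R_A) + (1)²·var(R_B) + 2·(2.5)·(1)·Cov(R_A,R_B)
= 6.25·3 + 1·2.2 + 5·-0.82 = 16.85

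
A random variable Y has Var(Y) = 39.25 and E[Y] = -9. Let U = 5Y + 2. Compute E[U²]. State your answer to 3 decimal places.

E[5Y + 2] = 5·-9 + 2 = -43
Var(5Y + 2) = (5)²·39.25 = 981.25
E[U²] = Var(U) + (E[U])² = 981.25 + (-43)² = 2830.25

2830.250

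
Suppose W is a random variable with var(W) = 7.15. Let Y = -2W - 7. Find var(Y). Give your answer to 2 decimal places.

var(-2W - 7) = (-2)²·var(W) = 4·7.15 = 28.6

28.60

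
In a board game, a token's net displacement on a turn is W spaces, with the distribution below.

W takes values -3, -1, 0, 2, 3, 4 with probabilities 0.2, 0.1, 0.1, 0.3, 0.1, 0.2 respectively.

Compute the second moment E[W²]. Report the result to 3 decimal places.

E[W²] = (-3)²(0.2) + (-1)²(0.1) + (0)²(0.1) + (2)²(0.3) + (3)²(0.1) + (4)²(0.2) = 7.2

7.200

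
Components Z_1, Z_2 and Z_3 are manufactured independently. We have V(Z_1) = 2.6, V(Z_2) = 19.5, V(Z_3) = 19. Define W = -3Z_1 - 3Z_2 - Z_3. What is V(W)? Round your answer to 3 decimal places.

By independence, V(W) = (-3)²V(Z_1) + (-3)²V(Z_2) + (-1)²V(Z_3)
= (-3)²·2.6 + (-3)²·19.5 + (-1)²·19 = 217.9

217.900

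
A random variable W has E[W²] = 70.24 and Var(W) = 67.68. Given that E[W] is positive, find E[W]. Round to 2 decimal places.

1.60

(E[W])² = E[W²] − Var(W) = 70.24 − 67.68 = 2.56
E[W] = √2.56 = 1.6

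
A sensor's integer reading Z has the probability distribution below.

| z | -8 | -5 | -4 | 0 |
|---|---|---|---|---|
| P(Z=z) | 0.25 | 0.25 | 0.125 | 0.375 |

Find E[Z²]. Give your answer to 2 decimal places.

24.25

E[Z²] = (-8)²(0.25) + (-5)²(0.25) + (-4)²(0.125) + (0)²(0.375) = 24.25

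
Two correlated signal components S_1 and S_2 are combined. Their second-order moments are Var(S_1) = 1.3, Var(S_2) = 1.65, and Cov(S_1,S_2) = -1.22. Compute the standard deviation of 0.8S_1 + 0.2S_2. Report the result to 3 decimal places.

Var(0.8S_1 + 0.2S_2) = (0.8)²·Var(S_1) + (0.2)²·Var(S_2) + 2·(0.8)·(0.2)·Cov(S_1,S_2)
= 0.64·1.3 + 0.04·1.65 + 0.32·-1.22 = 0.5076
σ(0.8S_1 + 0.2S_2) = √0.5076 ≈ 0.712

0.712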